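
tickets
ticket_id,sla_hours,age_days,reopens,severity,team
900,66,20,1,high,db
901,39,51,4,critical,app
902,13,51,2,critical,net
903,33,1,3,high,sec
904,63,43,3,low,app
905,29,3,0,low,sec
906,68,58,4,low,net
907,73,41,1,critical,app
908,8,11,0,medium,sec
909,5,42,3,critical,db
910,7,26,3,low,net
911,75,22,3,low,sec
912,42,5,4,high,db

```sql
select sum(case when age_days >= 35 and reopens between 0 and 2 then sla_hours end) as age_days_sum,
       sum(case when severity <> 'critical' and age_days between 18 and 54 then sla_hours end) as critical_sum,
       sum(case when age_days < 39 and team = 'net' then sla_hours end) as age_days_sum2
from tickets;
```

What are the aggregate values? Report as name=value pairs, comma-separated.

age_days_sum=86, critical_sum=211, age_days_sum2=7

[age_days_sum: age_days >= 35 and reopens between 0 and 2]
ticket_id=900: ✗
ticket_id=901: ✗
ticket_id=902: ✓ → 13
ticket_id=903: ✗
ticket_id=904: ✗
ticket_id=905: ✗
ticket_id=906: ✗
ticket_id=907: ✓ → 73
ticket_id=908: ✗
ticket_id=909: ✗
ticket_id=910: ✗
ticket_id=911: ✗
ticket_id=912: ✗
age_days_sum = 13 + 73 = 86
—
[critical_sum: severity <> 'critical' and age_days between 18 and 54]
ticket_id=900: ✓ → 66
ticket_id=901: ✗
ticket_id=902: ✗
ticket_id=903: ✗
ticket_id=904: ✓ → 63
ticket_id=905: ✗
ticket_id=906: ✗
ticket_id=907: ✗
ticket_id=908: ✗
ticket_id=909: ✗
ticket_id=910: ✓ → 7
ticket_id=911: ✓ → 75
ticket_id=912: ✗
critical_sum = 66 + 63 + 7 + 75 = 211
—
[age_days_sum2: age_days < 39 and team = 'net']
ticket_id=900: ✗
ticket_id=901: ✗
ticket_id=902: ✗
ticket_id=903: ✗
ticket_id=904: ✗
ticket_id=905: ✗
ticket_id=906: ✗
ticket_id=907: ✗
ticket_id=908: ✗
ticket_id=909: ✗
ticket_id=910: ✓ → 7
ticket_id=911: ✗
ticket_id=912: ✗
age_days_sum2 = 7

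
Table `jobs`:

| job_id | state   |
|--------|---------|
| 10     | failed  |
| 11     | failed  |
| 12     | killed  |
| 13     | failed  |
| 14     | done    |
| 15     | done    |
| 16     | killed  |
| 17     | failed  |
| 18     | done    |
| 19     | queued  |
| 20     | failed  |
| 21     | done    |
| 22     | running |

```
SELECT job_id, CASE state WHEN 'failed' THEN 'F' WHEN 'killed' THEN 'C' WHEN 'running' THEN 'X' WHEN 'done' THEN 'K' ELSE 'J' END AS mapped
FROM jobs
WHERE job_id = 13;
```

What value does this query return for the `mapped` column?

F

job_id = 13: state=failed.
state='failed' → true → F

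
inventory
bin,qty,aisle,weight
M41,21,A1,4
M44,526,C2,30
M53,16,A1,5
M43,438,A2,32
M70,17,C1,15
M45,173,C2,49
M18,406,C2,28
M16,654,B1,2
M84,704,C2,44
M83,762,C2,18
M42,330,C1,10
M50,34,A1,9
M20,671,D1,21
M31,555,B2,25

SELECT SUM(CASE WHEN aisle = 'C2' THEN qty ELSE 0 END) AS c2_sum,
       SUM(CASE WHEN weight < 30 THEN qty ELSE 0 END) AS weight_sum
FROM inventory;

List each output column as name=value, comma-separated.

[c2_sum: aisle = 'C2']
bin=M41: ✗
bin=M44: ✓ → 526
bin=M53: ✗
bin=M43: ✗
bin=M70: ✗
bin=M45: ✓ → 173
bin=M18: ✓ → 406
bin=M16: ✗
bin=M84: ✓ → 704
bin=M83: ✓ → 762
bin=M42: ✗
bin=M50: ✗
bin=M20: ✗
bin=M31: ✗
c2_sum = 526 + 173 + 406 + 704 + 762 = 2571
—
[weight_sum: weight < 30]
bin=M41: ✓ → 21
bin=M44: ✗
bin=M53: ✓ → 16
bin=M43: ✗
bin=M70: ✓ → 17
bin=M45: ✗
bin=M18: ✓ → 406
bin=M16: ✓ → 654
bin=M84: ✗
bin=M83: ✓ → 762
bin=M42: ✓ → 330
bin=M50: ✓ → 34
bin=M20: ✓ → 671
bin=M31: ✓ → 555
weight_sum = 21 + 16 + 17 + 406 + 654 + 762 + 330 + 34 + 671 + 555 = 3466

c2_sum=2571, weight_sum=3466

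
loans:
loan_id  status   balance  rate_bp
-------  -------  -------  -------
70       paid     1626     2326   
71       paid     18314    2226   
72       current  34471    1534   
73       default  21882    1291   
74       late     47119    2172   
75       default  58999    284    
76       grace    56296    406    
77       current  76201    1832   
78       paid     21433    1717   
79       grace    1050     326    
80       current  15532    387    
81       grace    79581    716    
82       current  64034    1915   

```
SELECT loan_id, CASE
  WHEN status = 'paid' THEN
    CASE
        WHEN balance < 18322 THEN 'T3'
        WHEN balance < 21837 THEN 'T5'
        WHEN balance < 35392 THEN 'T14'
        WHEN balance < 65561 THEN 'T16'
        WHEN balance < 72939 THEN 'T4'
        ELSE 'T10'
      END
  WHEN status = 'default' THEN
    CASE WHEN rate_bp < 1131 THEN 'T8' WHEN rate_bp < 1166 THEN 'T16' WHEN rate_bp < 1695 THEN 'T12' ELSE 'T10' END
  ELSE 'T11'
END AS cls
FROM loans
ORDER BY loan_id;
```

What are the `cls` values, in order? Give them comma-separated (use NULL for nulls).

loan_id=70: status='paid' → inner[balance < 18322] → T3
loan_id=71: status='paid' → inner[balance < 18322] → T3
loan_id=72: status='current' → outer ELSE → T11
loan_id=73: status='default' → inner[rate_bp < 1695] → T12
loan_id=74: status='late' → outer ELSE → T11
loan_id=75: status='default' → inner[rate_bp < 1131] → T8
loan_id=76: status='grace' → outer ELSE → T11
loan_id=77: status='current' → outer ELSE → T11
loan_id=78: status='paid' → inner[balance < 21837] → T5
loan_id=79: status='grace' → outer ELSE → T11
loan_id=80: status='current' → outer ELSE → T11
loan_id=81: status='grace' → outer ELSE → T11
loan_id=82: status='current' → outer ELSE → T11

T3, T3, T11, T12, T11, T8, T11, T11, T5, T11, T11, T11, T11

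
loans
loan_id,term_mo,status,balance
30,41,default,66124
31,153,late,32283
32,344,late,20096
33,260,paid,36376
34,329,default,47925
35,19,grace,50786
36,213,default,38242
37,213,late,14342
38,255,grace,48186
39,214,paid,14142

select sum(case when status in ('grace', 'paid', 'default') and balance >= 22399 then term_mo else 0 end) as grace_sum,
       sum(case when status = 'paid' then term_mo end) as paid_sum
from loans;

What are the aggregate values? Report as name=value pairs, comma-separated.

grace_sum=1117, paid_sum=474

[grace_sum: status in ('grace', 'paid', 'default') and balance >= 22399]
loan_id=30: ✓ → 41
loan_id=31: ✗
loan_id=32: ✗
loan_id=33: ✓ → 260
loan_id=34: ✓ → 329
loan_id=35: ✓ → 19
loan_id=36: ✓ → 213
loan_id=37: ✗
loan_id=38: ✓ → 255
loan_id=39: ✗
grace_sum = 41 + 260 + 329 + 19 + 213 + 255 = 1117
—
[paid_sum: status = 'paid']
loan_id=30: ✗
loan_id=31: ✗
loan_id=32: ✗
loan_id=33: ✓ → 260
loan_id=34: ✗
loan_id=35: ✗
loan_id=36: ✗
loan_id=37: ✗
loan_id=38: ✗
loan_id=39: ✓ → 214
paid_sum = 260 + 214 = 474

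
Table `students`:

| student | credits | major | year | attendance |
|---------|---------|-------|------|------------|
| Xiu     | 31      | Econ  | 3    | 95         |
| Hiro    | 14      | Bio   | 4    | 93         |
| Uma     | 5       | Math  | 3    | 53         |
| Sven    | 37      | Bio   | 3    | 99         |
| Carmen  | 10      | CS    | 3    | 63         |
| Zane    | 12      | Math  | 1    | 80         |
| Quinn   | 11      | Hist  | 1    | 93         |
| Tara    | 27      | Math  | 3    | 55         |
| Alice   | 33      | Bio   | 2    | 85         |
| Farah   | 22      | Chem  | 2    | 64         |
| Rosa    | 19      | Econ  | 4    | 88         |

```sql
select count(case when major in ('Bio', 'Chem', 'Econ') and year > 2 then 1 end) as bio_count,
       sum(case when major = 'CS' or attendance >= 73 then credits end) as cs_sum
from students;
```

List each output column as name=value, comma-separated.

[bio_count: major in ('Bio', 'Chem', 'Econ') and year > 2]
student=Xiu: ✓ → 1
student=Hiro: ✓ → 1
student=Uma: ✗
student=Sven: ✓ → 1
student=Carmen: ✗
student=Zane: ✗
student=Quinn: ✗
student=Tara: ✗
student=Alice: ✗
student=Farah: ✗
student=Rosa: ✓ → 1
bio_count = COUNT(1, 1, 1, 1) = 4
—
[cs_sum: major = 'CS' or attendance >= 73]
student=Xiu: ✓ → 31
student=Hiro: ✓ → 14
student=Uma: ✗
student=Sven: ✓ → 37
student=Carmen: ✓ → 10
student=Zane: ✓ → 12
student=Quinn: ✓ → 11
student=Tara: ✗
student=Alice: ✓ → 33
student=Farah: ✗
student=Rosa: ✓ → 19
cs_sum = 31 + 14 + 37 + 10 + 12 + 11 + 33 + 19 = 167

bio_count=4, cs_sum=167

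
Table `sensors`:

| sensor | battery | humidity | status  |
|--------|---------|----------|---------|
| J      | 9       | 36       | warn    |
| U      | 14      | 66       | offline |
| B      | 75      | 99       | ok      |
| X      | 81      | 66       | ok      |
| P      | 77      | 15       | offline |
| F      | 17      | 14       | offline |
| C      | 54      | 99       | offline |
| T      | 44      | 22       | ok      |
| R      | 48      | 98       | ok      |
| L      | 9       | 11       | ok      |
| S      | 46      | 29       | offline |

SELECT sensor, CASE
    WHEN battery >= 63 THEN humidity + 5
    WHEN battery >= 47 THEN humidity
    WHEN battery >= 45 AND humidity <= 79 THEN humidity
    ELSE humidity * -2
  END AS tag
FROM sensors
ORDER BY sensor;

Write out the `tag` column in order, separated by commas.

104, 99, -28, -72, -22, 20, 98, 29, -44, -132, 71

sensor=B: battery >= 63 → 104
sensor=C: battery >= 47 → 99
sensor=F: ELSE → -28
sensor=J: ELSE → -72
sensor=L: ELSE → -22
sensor=P: battery >= 63 → 20
sensor=R: battery >= 47 → 98
sensor=S: battery >= 45 AND humidity <= 79 → 29
sensor=T: ELSE → -44
sensor=U: ELSE → -132
sensor=X: battery >= 63 → 71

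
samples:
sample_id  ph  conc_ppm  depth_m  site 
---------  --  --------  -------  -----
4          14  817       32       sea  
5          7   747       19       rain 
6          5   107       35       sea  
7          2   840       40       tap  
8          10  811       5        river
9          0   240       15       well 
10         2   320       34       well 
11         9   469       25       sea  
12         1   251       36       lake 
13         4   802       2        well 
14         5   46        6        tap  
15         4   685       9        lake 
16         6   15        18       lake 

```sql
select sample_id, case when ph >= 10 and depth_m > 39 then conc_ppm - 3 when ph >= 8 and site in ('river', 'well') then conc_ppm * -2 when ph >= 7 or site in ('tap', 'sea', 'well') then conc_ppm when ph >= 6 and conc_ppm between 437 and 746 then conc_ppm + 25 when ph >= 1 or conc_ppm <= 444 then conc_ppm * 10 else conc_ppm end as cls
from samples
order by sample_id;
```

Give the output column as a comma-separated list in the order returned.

817, 747, 107, 840, -1622, 240, 320, 469, 2510, 802, 46, 6850, 150

sample_id=4: ph >= 7 or site in ('tap', 'sea', 'well') → 817
sample_id=5: ph >= 7 or site in ('tap', 'sea', 'well') → 747
sample_id=6: ph >= 7 or site in ('tap', 'sea', 'well') → 107
sample_id=7: ph >= 7 or site in ('tap', 'sea', 'well') → 840
sample_id=8: ph >= 8 and site in ('river', 'well') → -1622
sample_id=9: ph >= 7 or site in ('tap', 'sea', 'well') → 240
sample_id=10: ph >= 7 or site in ('tap', 'sea', 'well') → 320
sample_id=11: ph >= 7 or site in ('tap', 'sea', 'well') → 469
sample_id=12: ph >= 1 or conc_ppm <= 444 → 2510
sample_id=13: ph >= 7 or site in ('tap', 'sea', 'well') → 802
sample_id=14: ph >= 7 or site in ('tap', 'sea', 'well') → 46
sample_id=15: ph >= 1 or conc_ppm <= 444 → 6850
sample_id=16: ph >= 1 or conc_ppm <= 444 → 150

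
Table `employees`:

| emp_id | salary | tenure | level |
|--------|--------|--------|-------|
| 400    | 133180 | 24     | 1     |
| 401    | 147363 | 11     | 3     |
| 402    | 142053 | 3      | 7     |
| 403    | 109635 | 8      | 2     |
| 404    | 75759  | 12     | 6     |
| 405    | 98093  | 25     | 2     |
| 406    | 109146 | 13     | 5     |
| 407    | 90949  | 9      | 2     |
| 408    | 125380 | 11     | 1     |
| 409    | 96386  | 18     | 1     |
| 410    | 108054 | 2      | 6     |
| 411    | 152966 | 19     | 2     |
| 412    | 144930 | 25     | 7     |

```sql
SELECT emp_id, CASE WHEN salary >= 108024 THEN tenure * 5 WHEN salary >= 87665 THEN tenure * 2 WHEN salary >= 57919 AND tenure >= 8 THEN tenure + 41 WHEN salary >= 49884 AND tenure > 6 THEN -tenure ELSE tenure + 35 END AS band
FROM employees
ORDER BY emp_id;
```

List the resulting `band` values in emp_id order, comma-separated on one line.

emp_id=400: salary >= 108024 → 120
emp_id=401: salary >= 108024 → 55
emp_id=402: salary >= 108024 → 15
emp_id=403: salary >= 108024 → 40
emp_id=404: salary >= 57919 AND tenure >= 8 → 53
emp_id=405: salary >= 87665 → 50
emp_id=406: salary >= 108024 → 65
emp_id=407: salary >= 87665 → 18
emp_id=408: salary >= 108024 → 55
emp_id=409: salary >= 87665 → 36
emp_id=410: salary >= 108024 → 10
emp_id=411: salary >= 108024 → 95
emp_id=412: salary >= 108024 → 125

120, 55, 15, 40, 53, 50, 65, 18, 55, 36, 10, 95, 125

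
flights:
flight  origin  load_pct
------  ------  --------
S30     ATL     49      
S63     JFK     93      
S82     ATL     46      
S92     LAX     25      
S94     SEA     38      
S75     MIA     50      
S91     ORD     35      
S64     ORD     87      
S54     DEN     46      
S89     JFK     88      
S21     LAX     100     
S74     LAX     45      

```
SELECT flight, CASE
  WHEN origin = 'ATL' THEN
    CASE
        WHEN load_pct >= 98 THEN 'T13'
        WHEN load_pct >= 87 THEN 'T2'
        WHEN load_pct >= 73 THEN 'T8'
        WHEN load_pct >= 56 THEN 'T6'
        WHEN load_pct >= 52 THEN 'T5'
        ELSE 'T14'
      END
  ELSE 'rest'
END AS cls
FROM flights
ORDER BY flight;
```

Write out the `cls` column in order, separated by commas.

flight=S21: origin='LAX' → outer ELSE → rest
flight=S30: origin='ATL' → inner[ELSE] → T14
flight=S54: origin='DEN' → outer ELSE → rest
flight=S63: origin='JFK' → outer ELSE → rest
flight=S64: origin='ORD' → outer ELSE → rest
flight=S74: origin='LAX' → outer ELSE → rest
flight=S75: origin='MIA' → outer ELSE → rest
flight=S82: origin='ATL' → inner[ELSE] → T14
flight=S89: origin='JFK' → outer ELSE → rest
flight=S91: origin='ORD' → outer ELSE → rest
flight=S92: origin='LAX' → outer ELSE → rest
flight=S94: origin='SEA' → outer ELSE → rest

rest, T14, rest, rest, rest, rest, rest, T14, rest, rest, rest, rest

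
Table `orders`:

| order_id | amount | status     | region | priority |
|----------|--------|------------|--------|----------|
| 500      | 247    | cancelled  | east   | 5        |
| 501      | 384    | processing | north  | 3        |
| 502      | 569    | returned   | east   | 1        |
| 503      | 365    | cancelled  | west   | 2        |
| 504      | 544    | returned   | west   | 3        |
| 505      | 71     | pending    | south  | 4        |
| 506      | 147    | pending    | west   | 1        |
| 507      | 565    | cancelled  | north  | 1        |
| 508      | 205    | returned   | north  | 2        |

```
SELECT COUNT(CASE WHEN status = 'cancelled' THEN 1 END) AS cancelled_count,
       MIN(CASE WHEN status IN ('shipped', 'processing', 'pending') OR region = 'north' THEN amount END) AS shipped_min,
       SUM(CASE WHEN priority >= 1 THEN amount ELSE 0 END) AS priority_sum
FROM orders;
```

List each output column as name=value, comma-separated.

[cancelled_count: status = 'cancelled']
order_id=500: ✓ → 1
order_id=501: ✗
order_id=502: ✗
order_id=503: ✓ → 1
order_id=504: ✗
order_id=505: ✗
order_id=506: ✗
order_id=507: ✓ → 1
order_id=508: ✗
cancelled_count = COUNT(1, 1, 1) = 3
—
[shipped_min: status IN ('shipped', 'processing', 'pending') OR region = 'north']
order_id=500: ✗
order_id=501: ✓ → 384
order_id=502: ✗
order_id=503: ✗
order_id=504: ✗
order_id=505: ✓ → 71
order_id=506: ✓ → 147
order_id=507: ✓ → 565
order_id=508: ✓ → 205
shipped_min = MIN(384, 71, 147, 565, 205) = 71
—
[priority_sum: priority >= 1]
order_id=500: ✓ → 247
order_id=501: ✓ → 384
order_id=502: ✓ → 569
order_id=503: ✓ → 365
order_id=504: ✓ → 544
order_id=505: ✓ → 71
order_id=506: ✓ → 147
order_id=507: ✓ → 565
order_id=508: ✓ → 205
priority_sum = 247 + 384 + 569 + 365 + 544 + 71 + 147 + 565 + 205 = 3097

cancelled_count=3, shipped_min=71, priority_sum=3097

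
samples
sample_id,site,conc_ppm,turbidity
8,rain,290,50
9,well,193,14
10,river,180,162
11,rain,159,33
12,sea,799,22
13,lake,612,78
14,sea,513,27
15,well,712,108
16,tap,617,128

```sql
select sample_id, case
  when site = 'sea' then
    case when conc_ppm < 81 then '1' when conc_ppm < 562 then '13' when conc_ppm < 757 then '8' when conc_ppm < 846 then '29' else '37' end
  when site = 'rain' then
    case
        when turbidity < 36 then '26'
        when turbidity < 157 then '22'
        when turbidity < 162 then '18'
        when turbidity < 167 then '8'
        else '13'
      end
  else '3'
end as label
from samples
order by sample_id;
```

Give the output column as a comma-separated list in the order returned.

sample_id=8: site='rain' → inner[turbidity < 157] → 22
sample_id=9: site='well' → outer ELSE → 3
sample_id=10: site='river' → outer ELSE → 3
sample_id=11: site='rain' → inner[turbidity < 36] → 26
sample_id=12: site='sea' → inner[conc_ppm < 846] → 29
sample_id=13: site='lake' → outer ELSE → 3
sample_id=14: site='sea' → inner[conc_ppm < 562] → 13
sample_id=15: site='well' → outer ELSE → 3
sample_id=16: site='tap' → outer ELSE → 3

22, 3, 3, 26, 29, 3, 13, 3, 3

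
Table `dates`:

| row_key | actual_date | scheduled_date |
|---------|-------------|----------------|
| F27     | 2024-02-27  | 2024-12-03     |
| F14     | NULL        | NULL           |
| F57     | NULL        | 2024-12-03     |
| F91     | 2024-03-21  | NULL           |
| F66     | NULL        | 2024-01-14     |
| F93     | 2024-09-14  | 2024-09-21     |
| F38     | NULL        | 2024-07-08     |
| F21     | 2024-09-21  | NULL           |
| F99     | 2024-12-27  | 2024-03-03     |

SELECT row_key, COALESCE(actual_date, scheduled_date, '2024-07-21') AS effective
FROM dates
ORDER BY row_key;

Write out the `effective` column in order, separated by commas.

row_key=F14: actual_date=NULL, scheduled_date=NULL, → literal 2024-07-21 → 2024-07-21
row_key=F21: actual_date=2024-09-21 → 2024-09-21
row_key=F27: actual_date=2024-02-27 → 2024-02-27
row_key=F38: actual_date=NULL, scheduled_date=2024-07-08 → 2024-07-08
row_key=F57: actual_date=NULL, scheduled_date=2024-12-03 → 2024-12-03
row_key=F66: actual_date=NULL, scheduled_date=2024-01-14 → 2024-01-14
row_key=F91: actual_date=2024-03-21 → 2024-03-21
row_key=F93: actual_date=2024-09-14 → 2024-09-14
row_key=F99: actual_date=2024-12-27 → 2024-12-27

2024-07-21, 2024-09-21, 2024-02-27, 2024-07-08, 2024-12-03, 2024-01-14, 2024-03-21, 2024-09-14, 2024-12-27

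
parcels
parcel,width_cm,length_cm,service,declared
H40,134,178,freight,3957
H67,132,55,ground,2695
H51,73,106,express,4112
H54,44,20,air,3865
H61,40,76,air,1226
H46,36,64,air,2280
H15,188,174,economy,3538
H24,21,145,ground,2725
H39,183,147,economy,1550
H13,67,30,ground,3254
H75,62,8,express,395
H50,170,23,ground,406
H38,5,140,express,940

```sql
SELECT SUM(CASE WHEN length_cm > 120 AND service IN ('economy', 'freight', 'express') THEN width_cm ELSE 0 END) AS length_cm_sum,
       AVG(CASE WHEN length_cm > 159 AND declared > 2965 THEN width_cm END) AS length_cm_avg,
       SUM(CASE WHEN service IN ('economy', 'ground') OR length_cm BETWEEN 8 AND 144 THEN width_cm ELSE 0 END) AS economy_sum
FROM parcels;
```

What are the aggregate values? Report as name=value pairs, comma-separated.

[length_cm_sum: length_cm > 120 AND service IN ('economy', 'freight', 'express')]
parcel=H40: ✓ → 134
parcel=H67: ✗
parcel=H51: ✗
parcel=H54: ✗
parcel=H61: ✗
parcel=H46: ✗
parcel=H15: ✓ → 188
parcel=H24: ✗
parcel=H39: ✓ → 183
parcel=H13: ✗
parcel=H75: ✗
parcel=H50: ✗
parcel=H38: ✓ → 5
length_cm_sum = 134 + 188 + 183 + 5 = 510
—
[length_cm_avg: length_cm > 159 AND declared > 2965]
parcel=H40: ✓ → 134
parcel=H67: ✗
parcel=H51: ✗
parcel=H54: ✗
parcel=H61: ✗
parcel=H46: ✗
parcel=H15: ✓ → 188
parcel=H24: ✗
parcel=H39: ✗
parcel=H13: ✗
parcel=H75: ✗
parcel=H50: ✗
parcel=H38: ✗
length_cm_avg = (134 + 188) / 2 = 161
—
[economy_sum: service IN ('economy', 'ground') OR length_cm BETWEEN 8 AND 144]
parcel=H40: ✗
parcel=H67: ✓ → 132
parcel=H51: ✓ → 73
parcel=H54: ✓ → 44
parcel=H61: ✓ → 40
parcel=H46: ✓ → 36
parcel=H15: ✓ → 188
parcel=H24: ✓ → 21
parcel=H39: ✓ → 183
parcel=H13: ✓ → 67
parcel=H75: ✓ → 62
parcel=H50: ✓ → 170
parcel=H38: ✓ → 5
economy_sum = 132 + 73 + 44 + 40 + 36 + 188 + 21 + 183 + 67 + 62 + 170 + 5 = 1021

length_cm_sum=510, length_cm_avg=161, economy_sum=1021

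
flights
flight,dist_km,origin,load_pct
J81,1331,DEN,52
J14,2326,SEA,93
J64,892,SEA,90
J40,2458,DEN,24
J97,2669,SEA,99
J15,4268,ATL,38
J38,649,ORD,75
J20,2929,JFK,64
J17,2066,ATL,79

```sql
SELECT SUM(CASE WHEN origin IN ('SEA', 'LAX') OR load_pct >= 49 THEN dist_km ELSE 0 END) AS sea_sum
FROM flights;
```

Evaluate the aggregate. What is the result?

flight=J81: ✓ → 1331
flight=J14: ✓ → 2326
flight=J64: ✓ → 892
flight=J40: ✗
flight=J97: ✓ → 2669
flight=J15: ✗
flight=J38: ✓ → 649
flight=J20: ✓ → 2929
flight=J17: ✓ → 2066
sea_sum = 1331 + 2326 + 892 + 2669 + 649 + 2929 + 2066 = 12862

12862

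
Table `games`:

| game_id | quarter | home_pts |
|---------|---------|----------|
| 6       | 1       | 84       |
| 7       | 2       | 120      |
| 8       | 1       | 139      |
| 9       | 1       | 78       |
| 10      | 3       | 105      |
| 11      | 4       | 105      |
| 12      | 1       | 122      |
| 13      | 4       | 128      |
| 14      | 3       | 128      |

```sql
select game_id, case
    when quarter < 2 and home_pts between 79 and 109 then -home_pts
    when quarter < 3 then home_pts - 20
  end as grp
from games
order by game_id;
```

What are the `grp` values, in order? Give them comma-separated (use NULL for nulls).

game_id=6: quarter < 2 and home_pts between 79 and 109 → -84
game_id=7: quarter < 3 → 100
game_id=8: quarter < 3 → 119
game_id=9: quarter < 3 → 58
game_id=10: (no match → NULL) → NULL
game_id=11: (no match → NULL) → NULL
game_id=12: quarter < 3 → 102
game_id=13: (no match → NULL) → NULL
game_id=14: (no match → NULL) → NULL

-84, 100, 119, 58, NULL, NULL, 102, NULL, NULL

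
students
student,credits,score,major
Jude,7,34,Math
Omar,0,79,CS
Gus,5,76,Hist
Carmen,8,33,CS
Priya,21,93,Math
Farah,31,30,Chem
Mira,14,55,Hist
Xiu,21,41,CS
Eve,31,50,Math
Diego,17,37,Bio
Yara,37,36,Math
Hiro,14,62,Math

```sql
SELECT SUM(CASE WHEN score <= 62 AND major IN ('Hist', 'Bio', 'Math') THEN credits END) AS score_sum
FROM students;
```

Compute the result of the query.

student=Jude: ✓ → 7
student=Omar: ✗
student=Gus: ✗
student=Carmen: ✗
student=Priya: ✗
student=Farah: ✗
student=Mira: ✓ → 14
student=Xiu: ✗
student=Eve: ✓ → 31
student=Diego: ✓ → 17
student=Yara: ✓ → 37
student=Hiro: ✓ → 14
score_sum = 7 + 14 + 31 + 17 + 37 + 14 = 120

120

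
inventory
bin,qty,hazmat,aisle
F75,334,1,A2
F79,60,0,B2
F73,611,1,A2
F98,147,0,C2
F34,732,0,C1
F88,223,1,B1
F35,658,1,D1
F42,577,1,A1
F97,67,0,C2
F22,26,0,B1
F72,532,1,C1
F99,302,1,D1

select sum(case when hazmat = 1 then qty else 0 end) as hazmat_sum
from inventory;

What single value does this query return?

3237

bin=F75: ✓ → 334
bin=F79: ✗
bin=F73: ✓ → 611
bin=F98: ✗
bin=F34: ✗
bin=F88: ✓ → 223
bin=F35: ✓ → 658
bin=F42: ✓ → 577
bin=F97: ✗
bin=F22: ✗
bin=F72: ✓ → 532
bin=F99: ✓ → 302
hazmat_sum = 334 + 611 + 223 + 658 + 577 + 532 + 302 = 3237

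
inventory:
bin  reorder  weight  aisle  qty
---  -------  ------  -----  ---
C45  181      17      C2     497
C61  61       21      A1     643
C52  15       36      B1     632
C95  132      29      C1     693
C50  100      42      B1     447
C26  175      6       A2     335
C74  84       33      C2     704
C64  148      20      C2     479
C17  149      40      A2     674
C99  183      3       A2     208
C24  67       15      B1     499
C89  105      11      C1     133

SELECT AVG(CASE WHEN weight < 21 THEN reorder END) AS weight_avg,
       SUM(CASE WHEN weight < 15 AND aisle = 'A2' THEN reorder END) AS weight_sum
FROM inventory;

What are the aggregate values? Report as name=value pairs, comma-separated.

weight_avg=143.1666666667, weight_sum=358

[weight_avg: weight < 21]
bin=C45: ✓ → 181
bin=C61: ✗
bin=C52: ✗
bin=C95: ✗
bin=C50: ✗
bin=C26: ✓ → 175
bin=C74: ✗
bin=C64: ✓ → 148
bin=C17: ✗
bin=C99: ✓ → 183
bin=C24: ✓ → 67
bin=C89: ✓ → 105
weight_avg = (181 + 175 + 148 + 183 + 67 + 105) / 6 = 143.1666666667
—
[weight_sum: weight < 15 AND aisle = 'A2']
bin=C45: ✗
bin=C61: ✗
bin=C52: ✗
bin=C95: ✗
bin=C50: ✗
bin=C26: ✓ → 175
bin=C74: ✗
bin=C64: ✗
bin=C17: ✗
bin=C99: ✓ → 183
bin=C24: ✗
bin=C89: ✗
weight_sum = 175 + 183 = 358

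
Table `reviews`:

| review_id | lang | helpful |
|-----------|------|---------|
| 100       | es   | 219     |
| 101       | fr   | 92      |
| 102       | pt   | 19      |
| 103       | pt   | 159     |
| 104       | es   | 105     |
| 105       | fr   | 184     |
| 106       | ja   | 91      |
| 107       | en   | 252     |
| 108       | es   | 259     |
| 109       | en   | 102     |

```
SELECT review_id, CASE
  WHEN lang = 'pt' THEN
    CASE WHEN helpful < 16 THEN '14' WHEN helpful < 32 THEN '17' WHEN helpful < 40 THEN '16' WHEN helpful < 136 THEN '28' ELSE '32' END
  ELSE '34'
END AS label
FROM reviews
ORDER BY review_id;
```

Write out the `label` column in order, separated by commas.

34, 34, 17, 32, 34, 34, 34, 34, 34, 34

review_id=100: lang='es' → outer ELSE → 34
review_id=101: lang='fr' → outer ELSE → 34
review_id=102: lang='pt' → inner[helpful < 32] → 17
review_id=103: lang='pt' → inner[ELSE] → 32
review_id=104: lang='es' → outer ELSE → 34
review_id=105: lang='fr' → outer ELSE → 34
review_id=106: lang='ja' → outer ELSE → 34
review_id=107: lang='en' → outer ELSE → 34
review_id=108: lang='es' → outer ELSE → 34
review_id=109: lang='en' → outer ELSE → 34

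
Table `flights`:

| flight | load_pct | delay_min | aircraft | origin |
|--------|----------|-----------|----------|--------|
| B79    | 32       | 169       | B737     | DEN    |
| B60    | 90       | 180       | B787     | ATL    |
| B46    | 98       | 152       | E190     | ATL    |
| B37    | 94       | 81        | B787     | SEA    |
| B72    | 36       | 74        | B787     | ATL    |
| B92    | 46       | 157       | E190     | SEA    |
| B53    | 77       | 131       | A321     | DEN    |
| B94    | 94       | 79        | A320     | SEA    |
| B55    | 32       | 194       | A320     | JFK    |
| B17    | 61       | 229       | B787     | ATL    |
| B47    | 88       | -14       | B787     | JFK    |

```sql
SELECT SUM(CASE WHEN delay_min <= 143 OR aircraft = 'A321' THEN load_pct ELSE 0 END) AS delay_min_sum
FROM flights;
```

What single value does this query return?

flight=B79: ✗
flight=B60: ✗
flight=B46: ✗
flight=B37: ✓ → 94
flight=B72: ✓ → 36
flight=B92: ✗
flight=B53: ✓ → 77
flight=B94: ✓ → 94
flight=B55: ✗
flight=B17: ✗
flight=B47: ✓ → 88
delay_min_sum = 94 + 36 + 77 + 94 + 88 = 389

389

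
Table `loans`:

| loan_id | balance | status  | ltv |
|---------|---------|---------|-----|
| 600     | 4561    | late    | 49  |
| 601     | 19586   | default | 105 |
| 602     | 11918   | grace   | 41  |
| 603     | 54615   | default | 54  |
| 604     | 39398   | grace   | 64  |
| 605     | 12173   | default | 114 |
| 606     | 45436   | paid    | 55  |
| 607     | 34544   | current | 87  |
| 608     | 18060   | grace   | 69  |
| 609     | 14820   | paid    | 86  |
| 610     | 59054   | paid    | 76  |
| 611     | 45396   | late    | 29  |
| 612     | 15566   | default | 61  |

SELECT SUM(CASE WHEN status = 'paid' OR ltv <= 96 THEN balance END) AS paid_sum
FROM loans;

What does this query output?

loan_id=600: ✓ → 4561
loan_id=601: ✗
loan_id=602: ✓ → 11918
loan_id=603: ✓ → 54615
loan_id=604: ✓ → 39398
loan_id=605: ✗
loan_id=606: ✓ → 45436
loan_id=607: ✓ → 34544
loan_id=608: ✓ → 18060
loan_id=609: ✓ → 14820
loan_id=610: ✓ → 59054
loan_id=611: ✓ → 45396
loan_id=612: ✓ → 15566
paid_sum = 4561 + 11918 + 54615 + 39398 + 45436 + 34544 + 18060 + 14820 + 59054 + 45396 + 15566 = 343368

343368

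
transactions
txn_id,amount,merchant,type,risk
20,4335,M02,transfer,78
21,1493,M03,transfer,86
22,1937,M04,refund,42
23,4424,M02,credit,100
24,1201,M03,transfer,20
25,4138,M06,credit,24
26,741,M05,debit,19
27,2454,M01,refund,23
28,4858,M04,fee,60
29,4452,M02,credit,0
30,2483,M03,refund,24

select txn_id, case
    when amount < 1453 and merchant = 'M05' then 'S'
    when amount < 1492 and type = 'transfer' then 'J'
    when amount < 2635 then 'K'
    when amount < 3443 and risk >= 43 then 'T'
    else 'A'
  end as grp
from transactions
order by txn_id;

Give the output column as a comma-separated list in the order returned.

A, K, K, A, J, A, S, K, A, A, K

txn_id=20: ELSE → A
txn_id=21: amount < 2635 → K
txn_id=22: amount < 2635 → K
txn_id=23: ELSE → A
txn_id=24: amount < 1492 and type = 'transfer' → J
txn_id=25: ELSE → A
txn_id=26: amount < 1453 and merchant = 'M05' → S
txn_id=27: amount < 2635 → K
txn_id=28: ELSE → A
txn_id=29: ELSE → A
txn_id=30: amount < 2635 → K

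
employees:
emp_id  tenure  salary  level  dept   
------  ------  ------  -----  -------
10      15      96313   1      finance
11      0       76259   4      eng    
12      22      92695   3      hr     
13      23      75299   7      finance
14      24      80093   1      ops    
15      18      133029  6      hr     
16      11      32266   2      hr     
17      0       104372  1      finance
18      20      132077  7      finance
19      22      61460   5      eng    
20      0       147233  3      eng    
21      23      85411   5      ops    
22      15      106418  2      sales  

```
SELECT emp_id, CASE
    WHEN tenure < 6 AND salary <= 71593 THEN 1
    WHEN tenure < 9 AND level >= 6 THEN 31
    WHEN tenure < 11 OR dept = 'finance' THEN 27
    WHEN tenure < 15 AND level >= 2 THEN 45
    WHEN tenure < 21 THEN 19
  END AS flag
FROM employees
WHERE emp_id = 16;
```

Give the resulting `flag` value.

45

emp_id = 16: tenure=11, salary=32266, level=2, dept=hr.
tenure < 6 AND salary <= 71593 → false
tenure < 9 AND level >= 6 → false
tenure < 11 OR dept = 'finance' → false
tenure < 15 AND level >= 2 → true → 45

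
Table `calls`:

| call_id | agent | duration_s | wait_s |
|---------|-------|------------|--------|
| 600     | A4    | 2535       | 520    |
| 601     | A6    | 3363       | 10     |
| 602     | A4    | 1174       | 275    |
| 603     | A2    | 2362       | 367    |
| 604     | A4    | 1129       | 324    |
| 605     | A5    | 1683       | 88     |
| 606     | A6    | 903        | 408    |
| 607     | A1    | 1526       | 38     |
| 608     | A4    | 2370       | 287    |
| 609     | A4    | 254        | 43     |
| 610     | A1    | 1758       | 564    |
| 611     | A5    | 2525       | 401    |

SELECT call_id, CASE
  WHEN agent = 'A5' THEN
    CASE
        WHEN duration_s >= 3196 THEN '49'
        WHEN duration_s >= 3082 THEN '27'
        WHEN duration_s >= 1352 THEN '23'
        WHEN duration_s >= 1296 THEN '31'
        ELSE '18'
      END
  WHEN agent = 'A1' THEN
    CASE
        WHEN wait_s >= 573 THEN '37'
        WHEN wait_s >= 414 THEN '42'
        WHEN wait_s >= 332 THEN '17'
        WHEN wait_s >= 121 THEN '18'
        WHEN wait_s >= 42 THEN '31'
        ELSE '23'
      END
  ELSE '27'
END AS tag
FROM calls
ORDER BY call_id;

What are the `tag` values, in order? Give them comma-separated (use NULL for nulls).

call_id=600: agent='A4' → outer ELSE → 27
call_id=601: agent='A6' → outer ELSE → 27
call_id=602: agent='A4' → outer ELSE → 27
call_id=603: agent='A2' → outer ELSE → 27
call_id=604: agent='A4' → outer ELSE → 27
call_id=605: agent='A5' → inner[duration_s >= 1352] → 23
call_id=606: agent='A6' → outer ELSE → 27
call_id=607: agent='A1' → inner[ELSE] → 23
call_id=608: agent='A4' → outer ELSE → 27
call_id=609: agent='A4' → outer ELSE → 27
call_id=610: agent='A1' → inner[wait_s >= 414] → 42
call_id=611: agent='A5' → inner[duration_s >= 1352] → 23

27, 27, 27, 27, 27, 23, 27, 23, 27, 27, 42, 23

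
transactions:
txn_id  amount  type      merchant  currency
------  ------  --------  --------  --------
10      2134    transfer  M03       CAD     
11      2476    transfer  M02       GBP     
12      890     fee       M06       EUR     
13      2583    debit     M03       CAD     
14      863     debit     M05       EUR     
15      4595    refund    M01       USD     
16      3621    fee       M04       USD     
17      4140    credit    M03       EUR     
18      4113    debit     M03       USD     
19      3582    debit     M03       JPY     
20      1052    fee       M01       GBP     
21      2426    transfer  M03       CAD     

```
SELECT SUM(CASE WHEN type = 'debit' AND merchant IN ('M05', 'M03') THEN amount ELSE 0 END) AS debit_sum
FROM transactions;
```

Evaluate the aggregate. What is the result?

11141

txn_id=10: ✗
txn_id=11: ✗
txn_id=12: ✗
txn_id=13: ✓ → 2583
txn_id=14: ✓ → 863
txn_id=15: ✗
txn_id=16: ✗
txn_id=17: ✗
txn_id=18: ✓ → 4113
txn_id=19: ✓ → 3582
txn_id=20: ✗
txn_id=21: ✗
debit_sum = 2583 + 863 + 4113 + 3582 = 11141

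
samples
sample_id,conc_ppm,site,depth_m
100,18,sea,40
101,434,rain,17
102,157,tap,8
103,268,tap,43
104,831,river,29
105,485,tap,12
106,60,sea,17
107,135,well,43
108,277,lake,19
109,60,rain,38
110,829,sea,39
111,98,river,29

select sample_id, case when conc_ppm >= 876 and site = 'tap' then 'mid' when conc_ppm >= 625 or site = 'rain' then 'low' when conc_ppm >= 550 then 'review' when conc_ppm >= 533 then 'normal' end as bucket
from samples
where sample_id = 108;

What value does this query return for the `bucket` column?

sample_id = 108: conc_ppm=277, site=lake, depth_m=19.
conc_ppm >= 876 and site = 'tap' → false
conc_ppm >= 625 or site = 'rain' → false
conc_ppm >= 550 → false
conc_ppm >= 533 → false
No WHEN matched and there is no ELSE, so the CASE yields NULL.

NULL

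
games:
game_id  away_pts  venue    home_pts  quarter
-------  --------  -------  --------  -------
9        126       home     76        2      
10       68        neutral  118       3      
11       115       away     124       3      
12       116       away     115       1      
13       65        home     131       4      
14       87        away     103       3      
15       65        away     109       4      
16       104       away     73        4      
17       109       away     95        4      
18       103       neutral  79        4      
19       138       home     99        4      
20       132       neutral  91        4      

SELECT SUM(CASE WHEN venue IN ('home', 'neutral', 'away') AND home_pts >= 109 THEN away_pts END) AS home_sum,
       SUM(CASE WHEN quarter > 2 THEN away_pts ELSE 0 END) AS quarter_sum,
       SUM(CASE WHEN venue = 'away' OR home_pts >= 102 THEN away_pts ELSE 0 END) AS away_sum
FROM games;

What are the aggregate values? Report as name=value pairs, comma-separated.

[home_sum: venue IN ('home', 'neutral', 'away') AND home_pts >= 109]
game_id=9: ✗
game_id=10: ✓ → 68
game_id=11: ✓ → 115
game_id=12: ✓ → 116
game_id=13: ✓ → 65
game_id=14: ✗
game_id=15: ✓ → 65
game_id=16: ✗
game_id=17: ✗
game_id=18: ✗
game_id=19: ✗
game_id=20: ✗
home_sum = 68 + 115 + 116 + 65 + 65 = 429
—
[quarter_sum: quarter > 2]
game_id=9: ✗
game_id=10: ✓ → 68
game_id=11: ✓ → 115
game_id=12: ✗
game_id=13: ✓ → 65
game_id=14: ✓ → 87
game_id=15: ✓ → 65
game_id=16: ✓ → 104
game_id=17: ✓ → 109
game_id=18: ✓ → 103
game_id=19: ✓ → 138
game_id=20: ✓ → 132
quarter_sum = 68 + 115 + 65 + 87 + 65 + 104 + 109 + 103 + 138 + 132 = 986
—
[away_sum: venue = 'away' OR home_pts >= 102]
game_id=9: ✗
game_id=10: ✓ → 68
game_id=11: ✓ → 115
game_id=12: ✓ → 116
game_id=13: ✓ → 65
game_id=14: ✓ → 87
game_id=15: ✓ → 65
game_id=16: ✓ → 104
game_id=17: ✓ → 109
game_id=18: ✗
game_id=19: ✗
game_id=20: ✗
away_sum = 68 + 115 + 116 + 65 + 87 + 65 + 104 + 109 = 729

home_sum=429, quarter_sum=986, away_sum=729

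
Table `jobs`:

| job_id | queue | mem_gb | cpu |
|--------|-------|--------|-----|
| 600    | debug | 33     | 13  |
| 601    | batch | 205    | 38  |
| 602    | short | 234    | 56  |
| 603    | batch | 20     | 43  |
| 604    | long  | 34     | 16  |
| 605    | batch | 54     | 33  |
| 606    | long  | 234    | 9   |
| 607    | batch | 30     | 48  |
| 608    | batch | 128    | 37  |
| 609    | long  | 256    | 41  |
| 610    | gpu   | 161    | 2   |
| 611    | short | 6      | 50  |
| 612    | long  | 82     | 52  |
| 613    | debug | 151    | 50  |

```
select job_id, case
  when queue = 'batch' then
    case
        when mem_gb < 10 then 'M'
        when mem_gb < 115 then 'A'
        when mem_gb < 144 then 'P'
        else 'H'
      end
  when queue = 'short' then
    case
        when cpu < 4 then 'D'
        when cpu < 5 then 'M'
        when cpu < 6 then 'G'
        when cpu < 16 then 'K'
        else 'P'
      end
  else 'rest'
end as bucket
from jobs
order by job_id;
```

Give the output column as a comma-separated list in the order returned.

rest, H, P, A, rest, A, rest, A, P, rest, rest, P, rest, rest

job_id=600: queue='debug' → outer ELSE → rest
job_id=601: queue='batch' → inner[ELSE] → H
job_id=602: queue='short' → inner[ELSE] → P
job_id=603: queue='batch' → inner[mem_gb < 115] → A
job_id=604: queue='long' → outer ELSE → rest
job_id=605: queue='batch' → inner[mem_gb < 115] → A
job_id=606: queue='long' → outer ELSE → rest
job_id=607: queue='batch' → inner[mem_gb < 115] → A
job_id=608: queue='batch' → inner[mem_gb < 144] → P
job_id=609: queue='long' → outer ELSE → rest
job_id=610: queue='gpu' → outer ELSE → rest
job_id=611: queue='short' → inner[ELSE] → P
job_id=612: queue='long' → outer ELSE → rest
job_id=613: queue='debug' → outer ELSE → rest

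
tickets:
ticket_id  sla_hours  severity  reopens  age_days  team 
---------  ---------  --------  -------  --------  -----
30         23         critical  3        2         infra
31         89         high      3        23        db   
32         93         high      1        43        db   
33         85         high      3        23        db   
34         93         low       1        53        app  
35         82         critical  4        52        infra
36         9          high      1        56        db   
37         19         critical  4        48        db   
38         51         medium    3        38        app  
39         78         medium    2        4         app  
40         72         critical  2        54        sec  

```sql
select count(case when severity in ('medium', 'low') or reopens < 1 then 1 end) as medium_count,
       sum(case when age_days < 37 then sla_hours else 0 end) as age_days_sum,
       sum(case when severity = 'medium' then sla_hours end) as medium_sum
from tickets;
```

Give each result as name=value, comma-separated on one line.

medium_count=3, age_days_sum=275, medium_sum=129

[medium_count: severity in ('medium', 'low') or reopens < 1]
ticket_id=30: ✗
ticket_id=31: ✗
ticket_id=32: ✗
ticket_id=33: ✗
ticket_id=34: ✓ → 1
ticket_id=35: ✗
ticket_id=36: ✗
ticket_id=37: ✗
ticket_id=38: ✓ → 1
ticket_id=39: ✓ → 1
ticket_id=40: ✗
medium_count = COUNT(1, 1, 1) = 3
—
[age_days_sum: age_days < 37]
ticket_id=30: ✓ → 23
ticket_id=31: ✓ → 89
ticket_id=32: ✗
ticket_id=33: ✓ → 85
ticket_id=34: ✗
ticket_id=35: ✗
ticket_id=36: ✗
ticket_id=37: ✗
ticket_id=38: ✗
ticket_id=39: ✓ → 78
ticket_id=40: ✗
age_days_sum = 23 + 89 + 85 + 78 = 275
—
[medium_sum: severity = 'medium']
ticket_id=30: ✗
ticket_id=31: ✗
ticket_id=32: ✗
ticket_id=33: ✗
ticket_id=34: ✗
ticket_id=35: ✗
ticket_id=36: ✗
ticket_id=37: ✗
ticket_id=38: ✓ → 51
ticket_id=39: ✓ → 78
ticket_id=40: ✗
medium_sum = 51 + 78 = 129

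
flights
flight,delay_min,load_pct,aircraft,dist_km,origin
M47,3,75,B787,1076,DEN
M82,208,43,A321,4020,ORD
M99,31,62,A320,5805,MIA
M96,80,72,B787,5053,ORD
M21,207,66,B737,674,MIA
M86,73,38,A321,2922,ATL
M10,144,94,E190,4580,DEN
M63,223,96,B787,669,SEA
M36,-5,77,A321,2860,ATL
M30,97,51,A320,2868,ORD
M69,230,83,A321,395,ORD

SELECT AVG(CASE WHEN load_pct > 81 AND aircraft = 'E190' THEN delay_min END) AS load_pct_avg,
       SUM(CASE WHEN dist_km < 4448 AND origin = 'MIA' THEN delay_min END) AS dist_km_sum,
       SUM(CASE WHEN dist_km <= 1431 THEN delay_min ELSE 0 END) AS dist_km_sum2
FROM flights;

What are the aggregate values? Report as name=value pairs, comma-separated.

load_pct_avg=144, dist_km_sum=207, dist_km_sum2=663

[load_pct_avg: load_pct > 81 AND aircraft = 'E190']
flight=M47: ✗
flight=M82: ✗
flight=M99: ✗
flight=M96: ✗
flight=M21: ✗
flight=M86: ✗
flight=M10: ✓ → 144
flight=M63: ✗
flight=M36: ✗
flight=M30: ✗
flight=M69: ✗
load_pct_avg = 144
—
[dist_km_sum: dist_km < 4448 AND origin = 'MIA']
flight=M47: ✗
flight=M82: ✗
flight=M99: ✗
flight=M96: ✗
flight=M21: ✓ → 207
flight=M86: ✗
flight=M10: ✗
flight=M63: ✗
flight=M36: ✗
flight=M30: ✗
flight=M69: ✗
dist_km_sum = 207
—
[dist_km_sum2: dist_km <= 1431]
flight=M47: ✓ → 3
flight=M82: ✗
flight=M99: ✗
flight=M96: ✗
flight=M21: ✓ → 207
flight=M86: ✗
flight=M10: ✗
flight=M63: ✓ → 223
flight=M36: ✗
flight=M30: ✗
flight=M69: ✓ → 230
dist_km_sum2 = 3 + 207 + 223 + 230 = 663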